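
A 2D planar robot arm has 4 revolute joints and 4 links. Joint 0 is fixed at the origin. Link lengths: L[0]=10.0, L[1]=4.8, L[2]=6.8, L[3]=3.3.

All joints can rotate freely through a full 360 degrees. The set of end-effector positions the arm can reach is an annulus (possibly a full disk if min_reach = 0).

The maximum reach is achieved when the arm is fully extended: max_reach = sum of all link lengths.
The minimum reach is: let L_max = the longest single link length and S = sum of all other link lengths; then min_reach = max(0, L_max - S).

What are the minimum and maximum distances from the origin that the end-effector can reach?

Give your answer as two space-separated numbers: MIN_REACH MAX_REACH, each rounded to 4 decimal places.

Answer: 0.0000 24.9000

Derivation:
Link lengths: [10.0, 4.8, 6.8, 3.3]
max_reach = 10 + 4.8 + 6.8 + 3.3 = 24.9
L_max = max([10.0, 4.8, 6.8, 3.3]) = 10
S (sum of others) = 24.9 - 10 = 14.9
min_reach = max(0, 10 - 14.9) = max(0, -4.9) = 0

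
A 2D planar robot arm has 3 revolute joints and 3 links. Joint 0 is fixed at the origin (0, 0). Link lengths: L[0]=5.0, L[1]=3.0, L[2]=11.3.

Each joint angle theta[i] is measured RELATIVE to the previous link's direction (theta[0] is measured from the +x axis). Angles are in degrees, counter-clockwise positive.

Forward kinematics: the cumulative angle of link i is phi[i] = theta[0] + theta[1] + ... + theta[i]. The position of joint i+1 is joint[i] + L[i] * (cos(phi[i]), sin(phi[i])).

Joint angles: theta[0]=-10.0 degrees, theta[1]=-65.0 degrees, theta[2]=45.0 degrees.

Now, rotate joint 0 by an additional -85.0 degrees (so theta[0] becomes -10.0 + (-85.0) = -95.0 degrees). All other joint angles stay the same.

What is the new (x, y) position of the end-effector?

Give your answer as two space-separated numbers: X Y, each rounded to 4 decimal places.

joint[0] = (0.0000, 0.0000)  (base)
link 0: phi[0] = -95 = -95 deg
  cos(-95 deg) = -0.0872, sin(-95 deg) = -0.9962
  joint[1] = (0.0000, 0.0000) + 5 * (-0.0872, -0.9962) = (0.0000 + -0.4358, 0.0000 + -4.9810) = (-0.4358, -4.9810)
link 1: phi[1] = -95 + -65 = -160 deg
  cos(-160 deg) = -0.9397, sin(-160 deg) = -0.3420
  joint[2] = (-0.4358, -4.9810) + 3 * (-0.9397, -0.3420) = (-0.4358 + -2.8191, -4.9810 + -1.0261) = (-3.2549, -6.0070)
link 2: phi[2] = -95 + -65 + 45 = -115 deg
  cos(-115 deg) = -0.4226, sin(-115 deg) = -0.9063
  joint[3] = (-3.2549, -6.0070) + 11.3 * (-0.4226, -0.9063) = (-3.2549 + -4.7756, -6.0070 + -10.2413) = (-8.0304, -16.2483)
End effector: (-8.0304, -16.2483)

Answer: -8.0304 -16.2483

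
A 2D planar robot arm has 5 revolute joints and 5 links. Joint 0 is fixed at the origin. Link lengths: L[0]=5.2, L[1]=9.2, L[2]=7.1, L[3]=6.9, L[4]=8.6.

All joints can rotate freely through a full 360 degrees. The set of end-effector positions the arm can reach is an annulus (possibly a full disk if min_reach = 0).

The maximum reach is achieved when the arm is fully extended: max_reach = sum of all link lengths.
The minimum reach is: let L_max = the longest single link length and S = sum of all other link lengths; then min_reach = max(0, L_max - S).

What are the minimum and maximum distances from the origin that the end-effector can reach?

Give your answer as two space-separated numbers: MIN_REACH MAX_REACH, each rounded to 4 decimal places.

Link lengths: [5.2, 9.2, 7.1, 6.9, 8.6]
max_reach = 5.2 + 9.2 + 7.1 + 6.9 + 8.6 = 37
L_max = max([5.2, 9.2, 7.1, 6.9, 8.6]) = 9.2
S (sum of others) = 37 - 9.2 = 27.8
min_reach = max(0, 9.2 - 27.8) = max(0, -18.6) = 0

Answer: 0.0000 37.0000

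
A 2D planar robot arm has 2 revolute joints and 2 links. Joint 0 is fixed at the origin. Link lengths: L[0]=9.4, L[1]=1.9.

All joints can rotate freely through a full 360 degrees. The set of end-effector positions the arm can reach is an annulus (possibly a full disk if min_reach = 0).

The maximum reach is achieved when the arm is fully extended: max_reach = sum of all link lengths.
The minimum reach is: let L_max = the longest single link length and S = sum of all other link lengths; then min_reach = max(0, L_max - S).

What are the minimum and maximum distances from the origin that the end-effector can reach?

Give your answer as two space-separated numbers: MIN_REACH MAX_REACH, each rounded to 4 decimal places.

Answer: 7.5000 11.3000

Derivation:
Link lengths: [9.4, 1.9]
max_reach = 9.4 + 1.9 = 11.3
L_max = max([9.4, 1.9]) = 9.4
S (sum of others) = 11.3 - 9.4 = 1.9
min_reach = max(0, 9.4 - 1.9) = max(0, 7.5) = 7.5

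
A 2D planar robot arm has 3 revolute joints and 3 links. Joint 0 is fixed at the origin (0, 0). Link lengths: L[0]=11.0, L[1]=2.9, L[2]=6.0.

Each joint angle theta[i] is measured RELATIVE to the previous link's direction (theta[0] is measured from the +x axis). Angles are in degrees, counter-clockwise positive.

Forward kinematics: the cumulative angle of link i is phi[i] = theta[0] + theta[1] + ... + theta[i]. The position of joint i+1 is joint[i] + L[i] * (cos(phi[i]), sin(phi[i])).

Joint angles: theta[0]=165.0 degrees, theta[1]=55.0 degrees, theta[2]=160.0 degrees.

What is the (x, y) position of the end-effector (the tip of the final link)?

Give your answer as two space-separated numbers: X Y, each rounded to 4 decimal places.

Answer: -7.2086 3.0350

Derivation:
joint[0] = (0.0000, 0.0000)  (base)
link 0: phi[0] = 165 = 165 deg
  cos(165 deg) = -0.9659, sin(165 deg) = 0.2588
  joint[1] = (0.0000, 0.0000) + 11 * (-0.9659, 0.2588) = (0.0000 + -10.6252, 0.0000 + 2.8470) = (-10.6252, 2.8470)
link 1: phi[1] = 165 + 55 = 220 deg
  cos(220 deg) = -0.7660, sin(220 deg) = -0.6428
  joint[2] = (-10.6252, 2.8470) + 2.9 * (-0.7660, -0.6428) = (-10.6252 + -2.2215, 2.8470 + -1.8641) = (-12.8467, 0.9829)
link 2: phi[2] = 165 + 55 + 160 = 380 deg
  cos(380 deg) = 0.9397, sin(380 deg) = 0.3420
  joint[3] = (-12.8467, 0.9829) + 6 * (0.9397, 0.3420) = (-12.8467 + 5.6382, 0.9829 + 2.0521) = (-7.2086, 3.0350)
End effector: (-7.2086, 3.0350)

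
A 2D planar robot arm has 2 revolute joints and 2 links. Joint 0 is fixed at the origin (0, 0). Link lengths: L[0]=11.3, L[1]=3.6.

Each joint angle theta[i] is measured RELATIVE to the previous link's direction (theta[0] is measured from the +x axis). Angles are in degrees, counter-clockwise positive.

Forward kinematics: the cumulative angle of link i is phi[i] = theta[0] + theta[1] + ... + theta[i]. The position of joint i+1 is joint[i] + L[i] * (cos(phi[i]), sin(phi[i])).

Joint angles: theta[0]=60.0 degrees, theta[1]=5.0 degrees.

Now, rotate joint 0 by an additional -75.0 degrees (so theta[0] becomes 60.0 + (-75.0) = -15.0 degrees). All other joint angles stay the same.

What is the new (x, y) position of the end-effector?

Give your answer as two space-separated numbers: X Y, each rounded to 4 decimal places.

joint[0] = (0.0000, 0.0000)  (base)
link 0: phi[0] = -15 = -15 deg
  cos(-15 deg) = 0.9659, sin(-15 deg) = -0.2588
  joint[1] = (0.0000, 0.0000) + 11.3 * (0.9659, -0.2588) = (0.0000 + 10.9150, 0.0000 + -2.9247) = (10.9150, -2.9247)
link 1: phi[1] = -15 + 5 = -10 deg
  cos(-10 deg) = 0.9848, sin(-10 deg) = -0.1736
  joint[2] = (10.9150, -2.9247) + 3.6 * (0.9848, -0.1736) = (10.9150 + 3.5453, -2.9247 + -0.6251) = (14.4603, -3.5498)
End effector: (14.4603, -3.5498)

Answer: 14.4603 -3.5498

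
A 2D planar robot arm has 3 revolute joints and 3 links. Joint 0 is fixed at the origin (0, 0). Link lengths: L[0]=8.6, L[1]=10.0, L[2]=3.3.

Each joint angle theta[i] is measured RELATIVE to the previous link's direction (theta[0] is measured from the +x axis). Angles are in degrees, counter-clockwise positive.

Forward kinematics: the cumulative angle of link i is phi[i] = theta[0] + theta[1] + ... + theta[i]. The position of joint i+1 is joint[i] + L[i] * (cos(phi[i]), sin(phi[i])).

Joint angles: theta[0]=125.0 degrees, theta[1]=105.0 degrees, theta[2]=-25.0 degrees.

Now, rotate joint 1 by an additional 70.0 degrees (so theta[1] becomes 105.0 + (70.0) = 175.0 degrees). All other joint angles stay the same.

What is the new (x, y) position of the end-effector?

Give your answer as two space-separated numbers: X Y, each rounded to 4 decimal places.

Answer: 0.3549 -4.9030

Derivation:
joint[0] = (0.0000, 0.0000)  (base)
link 0: phi[0] = 125 = 125 deg
  cos(125 deg) = -0.5736, sin(125 deg) = 0.8192
  joint[1] = (0.0000, 0.0000) + 8.6 * (-0.5736, 0.8192) = (0.0000 + -4.9328, 0.0000 + 7.0447) = (-4.9328, 7.0447)
link 1: phi[1] = 125 + 175 = 300 deg
  cos(300 deg) = 0.5000, sin(300 deg) = -0.8660
  joint[2] = (-4.9328, 7.0447) + 10 * (0.5000, -0.8660) = (-4.9328 + 5.0000, 7.0447 + -8.6603) = (0.0672, -1.6155)
link 2: phi[2] = 125 + 175 + -25 = 275 deg
  cos(275 deg) = 0.0872, sin(275 deg) = -0.9962
  joint[3] = (0.0672, -1.6155) + 3.3 * (0.0872, -0.9962) = (0.0672 + 0.2876, -1.6155 + -3.2874) = (0.3549, -4.9030)
End effector: (0.3549, -4.9030)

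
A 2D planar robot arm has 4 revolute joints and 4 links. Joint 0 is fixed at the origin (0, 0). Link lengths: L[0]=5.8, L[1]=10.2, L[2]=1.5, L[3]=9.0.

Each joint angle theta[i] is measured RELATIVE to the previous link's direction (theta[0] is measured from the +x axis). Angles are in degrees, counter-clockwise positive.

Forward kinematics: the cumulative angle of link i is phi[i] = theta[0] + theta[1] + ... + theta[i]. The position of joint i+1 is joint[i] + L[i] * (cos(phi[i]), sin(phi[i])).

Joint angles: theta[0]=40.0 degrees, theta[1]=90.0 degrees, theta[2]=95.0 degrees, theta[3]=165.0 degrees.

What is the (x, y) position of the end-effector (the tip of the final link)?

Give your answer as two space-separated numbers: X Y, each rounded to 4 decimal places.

Answer: 4.6202 14.9812

Derivation:
joint[0] = (0.0000, 0.0000)  (base)
link 0: phi[0] = 40 = 40 deg
  cos(40 deg) = 0.7660, sin(40 deg) = 0.6428
  joint[1] = (0.0000, 0.0000) + 5.8 * (0.7660, 0.6428) = (0.0000 + 4.4431, 0.0000 + 3.7282) = (4.4431, 3.7282)
link 1: phi[1] = 40 + 90 = 130 deg
  cos(130 deg) = -0.6428, sin(130 deg) = 0.7660
  joint[2] = (4.4431, 3.7282) + 10.2 * (-0.6428, 0.7660) = (4.4431 + -6.5564, 3.7282 + 7.8137) = (-2.1134, 11.5418)
link 2: phi[2] = 40 + 90 + 95 = 225 deg
  cos(225 deg) = -0.7071, sin(225 deg) = -0.7071
  joint[3] = (-2.1134, 11.5418) + 1.5 * (-0.7071, -0.7071) = (-2.1134 + -1.0607, 11.5418 + -1.0607) = (-3.1740, 10.4812)
link 3: phi[3] = 40 + 90 + 95 + 165 = 390 deg
  cos(390 deg) = 0.8660, sin(390 deg) = 0.5000
  joint[4] = (-3.1740, 10.4812) + 9 * (0.8660, 0.5000) = (-3.1740 + 7.7942, 10.4812 + 4.5000) = (4.6202, 14.9812)
End effector: (4.6202, 14.9812)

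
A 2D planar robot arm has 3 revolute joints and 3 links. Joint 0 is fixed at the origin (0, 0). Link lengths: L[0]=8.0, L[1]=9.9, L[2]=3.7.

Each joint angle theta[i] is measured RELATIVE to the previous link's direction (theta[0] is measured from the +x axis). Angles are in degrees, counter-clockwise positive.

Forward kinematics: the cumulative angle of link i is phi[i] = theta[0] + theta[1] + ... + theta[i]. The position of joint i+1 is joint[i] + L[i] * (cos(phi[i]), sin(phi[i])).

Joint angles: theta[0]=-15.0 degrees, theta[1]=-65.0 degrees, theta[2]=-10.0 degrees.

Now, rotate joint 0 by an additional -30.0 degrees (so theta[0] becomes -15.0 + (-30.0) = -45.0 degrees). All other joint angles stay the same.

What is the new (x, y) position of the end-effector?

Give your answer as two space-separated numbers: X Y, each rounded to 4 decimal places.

joint[0] = (0.0000, 0.0000)  (base)
link 0: phi[0] = -45 = -45 deg
  cos(-45 deg) = 0.7071, sin(-45 deg) = -0.7071
  joint[1] = (0.0000, 0.0000) + 8 * (0.7071, -0.7071) = (0.0000 + 5.6569, 0.0000 + -5.6569) = (5.6569, -5.6569)
link 1: phi[1] = -45 + -65 = -110 deg
  cos(-110 deg) = -0.3420, sin(-110 deg) = -0.9397
  joint[2] = (5.6569, -5.6569) + 9.9 * (-0.3420, -0.9397) = (5.6569 + -3.3860, -5.6569 + -9.3030) = (2.2709, -14.9598)
link 2: phi[2] = -45 + -65 + -10 = -120 deg
  cos(-120 deg) = -0.5000, sin(-120 deg) = -0.8660
  joint[3] = (2.2709, -14.9598) + 3.7 * (-0.5000, -0.8660) = (2.2709 + -1.8500, -14.9598 + -3.2043) = (0.4209, -18.1641)
End effector: (0.4209, -18.1641)

Answer: 0.4209 -18.1641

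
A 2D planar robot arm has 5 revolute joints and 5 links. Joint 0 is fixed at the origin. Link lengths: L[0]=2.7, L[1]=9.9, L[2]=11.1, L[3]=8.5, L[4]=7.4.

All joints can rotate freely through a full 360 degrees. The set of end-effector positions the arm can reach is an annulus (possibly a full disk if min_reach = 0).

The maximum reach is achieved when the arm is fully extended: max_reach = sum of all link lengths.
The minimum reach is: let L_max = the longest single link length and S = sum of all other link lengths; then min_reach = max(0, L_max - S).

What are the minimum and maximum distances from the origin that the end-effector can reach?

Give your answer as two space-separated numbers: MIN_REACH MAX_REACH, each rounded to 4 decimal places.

Link lengths: [2.7, 9.9, 11.1, 8.5, 7.4]
max_reach = 2.7 + 9.9 + 11.1 + 8.5 + 7.4 = 39.6
L_max = max([2.7, 9.9, 11.1, 8.5, 7.4]) = 11.1
S (sum of others) = 39.6 - 11.1 = 28.5
min_reach = max(0, 11.1 - 28.5) = max(0, -17.4) = 0

Answer: 0.0000 39.6000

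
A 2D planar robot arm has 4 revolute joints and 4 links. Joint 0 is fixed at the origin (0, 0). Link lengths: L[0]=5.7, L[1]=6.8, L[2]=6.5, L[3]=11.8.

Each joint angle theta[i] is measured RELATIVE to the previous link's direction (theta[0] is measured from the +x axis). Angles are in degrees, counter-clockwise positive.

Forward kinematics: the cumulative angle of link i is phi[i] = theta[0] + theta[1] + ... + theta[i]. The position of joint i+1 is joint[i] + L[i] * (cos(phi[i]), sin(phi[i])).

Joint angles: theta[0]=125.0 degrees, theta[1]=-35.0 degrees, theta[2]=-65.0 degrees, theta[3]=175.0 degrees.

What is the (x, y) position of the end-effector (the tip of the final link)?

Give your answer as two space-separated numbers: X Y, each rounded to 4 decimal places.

joint[0] = (0.0000, 0.0000)  (base)
link 0: phi[0] = 125 = 125 deg
  cos(125 deg) = -0.5736, sin(125 deg) = 0.8192
  joint[1] = (0.0000, 0.0000) + 5.7 * (-0.5736, 0.8192) = (0.0000 + -3.2694, 0.0000 + 4.6692) = (-3.2694, 4.6692)
link 1: phi[1] = 125 + -35 = 90 deg
  cos(90 deg) = 0.0000, sin(90 deg) = 1.0000
  joint[2] = (-3.2694, 4.6692) + 6.8 * (0.0000, 1.0000) = (-3.2694 + 0.0000, 4.6692 + 6.8000) = (-3.2694, 11.4692)
link 2: phi[2] = 125 + -35 + -65 = 25 deg
  cos(25 deg) = 0.9063, sin(25 deg) = 0.4226
  joint[3] = (-3.2694, 11.4692) + 6.5 * (0.9063, 0.4226) = (-3.2694 + 5.8910, 11.4692 + 2.7470) = (2.6216, 14.2162)
link 3: phi[3] = 125 + -35 + -65 + 175 = 200 deg
  cos(200 deg) = -0.9397, sin(200 deg) = -0.3420
  joint[4] = (2.6216, 14.2162) + 11.8 * (-0.9397, -0.3420) = (2.6216 + -11.0884, 14.2162 + -4.0358) = (-8.4668, 10.1803)
End effector: (-8.4668, 10.1803)

Answer: -8.4668 10.1803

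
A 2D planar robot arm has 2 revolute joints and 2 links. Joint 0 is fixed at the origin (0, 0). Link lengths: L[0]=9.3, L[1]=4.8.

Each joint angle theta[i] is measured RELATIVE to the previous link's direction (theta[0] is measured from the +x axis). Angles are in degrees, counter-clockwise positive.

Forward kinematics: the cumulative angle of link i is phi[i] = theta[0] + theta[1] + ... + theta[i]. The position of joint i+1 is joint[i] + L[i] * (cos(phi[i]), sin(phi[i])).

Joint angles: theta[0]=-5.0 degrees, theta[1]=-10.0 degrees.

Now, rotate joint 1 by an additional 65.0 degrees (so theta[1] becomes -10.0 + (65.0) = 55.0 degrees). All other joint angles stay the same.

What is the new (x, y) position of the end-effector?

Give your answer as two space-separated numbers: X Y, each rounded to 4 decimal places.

Answer: 12.3500 2.8665

Derivation:
joint[0] = (0.0000, 0.0000)  (base)
link 0: phi[0] = -5 = -5 deg
  cos(-5 deg) = 0.9962, sin(-5 deg) = -0.0872
  joint[1] = (0.0000, 0.0000) + 9.3 * (0.9962, -0.0872) = (0.0000 + 9.2646, 0.0000 + -0.8105) = (9.2646, -0.8105)
link 1: phi[1] = -5 + 55 = 50 deg
  cos(50 deg) = 0.6428, sin(50 deg) = 0.7660
  joint[2] = (9.2646, -0.8105) + 4.8 * (0.6428, 0.7660) = (9.2646 + 3.0854, -0.8105 + 3.6770) = (12.3500, 2.8665)
End effector: (12.3500, 2.8665)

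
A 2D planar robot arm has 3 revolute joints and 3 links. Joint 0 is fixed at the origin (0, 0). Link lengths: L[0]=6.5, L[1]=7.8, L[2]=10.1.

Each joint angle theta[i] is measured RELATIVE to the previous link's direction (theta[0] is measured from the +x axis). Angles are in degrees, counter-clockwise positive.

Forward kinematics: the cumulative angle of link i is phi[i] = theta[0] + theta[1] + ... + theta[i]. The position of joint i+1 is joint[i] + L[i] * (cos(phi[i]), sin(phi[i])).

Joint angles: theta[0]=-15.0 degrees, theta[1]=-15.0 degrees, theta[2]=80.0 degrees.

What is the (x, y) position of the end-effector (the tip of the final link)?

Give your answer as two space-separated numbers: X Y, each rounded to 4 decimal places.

Answer: 19.5257 2.1547

Derivation:
joint[0] = (0.0000, 0.0000)  (base)
link 0: phi[0] = -15 = -15 deg
  cos(-15 deg) = 0.9659, sin(-15 deg) = -0.2588
  joint[1] = (0.0000, 0.0000) + 6.5 * (0.9659, -0.2588) = (0.0000 + 6.2785, 0.0000 + -1.6823) = (6.2785, -1.6823)
link 1: phi[1] = -15 + -15 = -30 deg
  cos(-30 deg) = 0.8660, sin(-30 deg) = -0.5000
  joint[2] = (6.2785, -1.6823) + 7.8 * (0.8660, -0.5000) = (6.2785 + 6.7550, -1.6823 + -3.9000) = (13.0335, -5.5823)
link 2: phi[2] = -15 + -15 + 80 = 50 deg
  cos(50 deg) = 0.6428, sin(50 deg) = 0.7660
  joint[3] = (13.0335, -5.5823) + 10.1 * (0.6428, 0.7660) = (13.0335 + 6.4922, -5.5823 + 7.7370) = (19.5257, 2.1547)
End effector: (19.5257, 2.1547)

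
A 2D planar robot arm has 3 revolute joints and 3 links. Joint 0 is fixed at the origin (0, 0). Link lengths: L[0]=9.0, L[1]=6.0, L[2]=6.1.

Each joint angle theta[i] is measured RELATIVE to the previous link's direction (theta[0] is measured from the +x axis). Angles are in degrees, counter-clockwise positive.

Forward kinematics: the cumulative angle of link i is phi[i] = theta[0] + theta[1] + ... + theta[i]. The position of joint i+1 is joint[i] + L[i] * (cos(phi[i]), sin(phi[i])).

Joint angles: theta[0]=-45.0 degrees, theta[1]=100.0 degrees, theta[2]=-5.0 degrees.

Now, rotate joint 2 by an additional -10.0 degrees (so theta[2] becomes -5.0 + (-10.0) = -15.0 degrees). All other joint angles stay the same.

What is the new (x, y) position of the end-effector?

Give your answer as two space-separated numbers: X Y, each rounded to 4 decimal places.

Answer: 14.4783 2.4720

Derivation:
joint[0] = (0.0000, 0.0000)  (base)
link 0: phi[0] = -45 = -45 deg
  cos(-45 deg) = 0.7071, sin(-45 deg) = -0.7071
  joint[1] = (0.0000, 0.0000) + 9 * (0.7071, -0.7071) = (0.0000 + 6.3640, 0.0000 + -6.3640) = (6.3640, -6.3640)
link 1: phi[1] = -45 + 100 = 55 deg
  cos(55 deg) = 0.5736, sin(55 deg) = 0.8192
  joint[2] = (6.3640, -6.3640) + 6 * (0.5736, 0.8192) = (6.3640 + 3.4415, -6.3640 + 4.9149) = (9.8054, -1.4490)
link 2: phi[2] = -45 + 100 + -15 = 40 deg
  cos(40 deg) = 0.7660, sin(40 deg) = 0.6428
  joint[3] = (9.8054, -1.4490) + 6.1 * (0.7660, 0.6428) = (9.8054 + 4.6729, -1.4490 + 3.9210) = (14.4783, 2.4720)
End effector: (14.4783, 2.4720)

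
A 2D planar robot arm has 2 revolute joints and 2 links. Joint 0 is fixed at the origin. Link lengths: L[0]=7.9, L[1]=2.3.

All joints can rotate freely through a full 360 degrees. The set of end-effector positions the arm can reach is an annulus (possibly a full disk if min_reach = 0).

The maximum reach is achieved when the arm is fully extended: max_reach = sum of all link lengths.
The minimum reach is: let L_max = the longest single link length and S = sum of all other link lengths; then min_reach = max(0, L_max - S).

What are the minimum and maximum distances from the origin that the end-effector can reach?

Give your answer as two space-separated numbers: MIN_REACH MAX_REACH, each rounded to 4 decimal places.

Link lengths: [7.9, 2.3]
max_reach = 7.9 + 2.3 = 10.2
L_max = max([7.9, 2.3]) = 7.9
S (sum of others) = 10.2 - 7.9 = 2.3
min_reach = max(0, 7.9 - 2.3) = max(0, 5.6) = 5.6

Answer: 5.6000 10.2000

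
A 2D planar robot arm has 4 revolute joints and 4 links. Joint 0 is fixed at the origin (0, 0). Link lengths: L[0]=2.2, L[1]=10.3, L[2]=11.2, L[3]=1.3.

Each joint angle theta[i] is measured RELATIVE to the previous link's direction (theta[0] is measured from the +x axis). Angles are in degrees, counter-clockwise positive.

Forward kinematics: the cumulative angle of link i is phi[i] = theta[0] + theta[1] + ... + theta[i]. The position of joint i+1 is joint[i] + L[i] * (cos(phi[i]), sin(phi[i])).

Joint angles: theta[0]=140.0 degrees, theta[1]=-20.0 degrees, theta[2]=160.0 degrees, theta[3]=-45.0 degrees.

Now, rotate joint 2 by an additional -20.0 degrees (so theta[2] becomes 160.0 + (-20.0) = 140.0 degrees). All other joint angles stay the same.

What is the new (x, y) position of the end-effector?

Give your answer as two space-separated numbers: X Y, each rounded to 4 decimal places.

Answer: -9.8451 -1.4413

Derivation:
joint[0] = (0.0000, 0.0000)  (base)
link 0: phi[0] = 140 = 140 deg
  cos(140 deg) = -0.7660, sin(140 deg) = 0.6428
  joint[1] = (0.0000, 0.0000) + 2.2 * (-0.7660, 0.6428) = (0.0000 + -1.6853, 0.0000 + 1.4141) = (-1.6853, 1.4141)
link 1: phi[1] = 140 + -20 = 120 deg
  cos(120 deg) = -0.5000, sin(120 deg) = 0.8660
  joint[2] = (-1.6853, 1.4141) + 10.3 * (-0.5000, 0.8660) = (-1.6853 + -5.1500, 1.4141 + 8.9201) = (-6.8353, 10.3342)
link 2: phi[2] = 140 + -20 + 140 = 260 deg
  cos(260 deg) = -0.1736, sin(260 deg) = -0.9848
  joint[3] = (-6.8353, 10.3342) + 11.2 * (-0.1736, -0.9848) = (-6.8353 + -1.9449, 10.3342 + -11.0298) = (-8.7802, -0.6957)
link 3: phi[3] = 140 + -20 + 140 + -45 = 215 deg
  cos(215 deg) = -0.8192, sin(215 deg) = -0.5736
  joint[4] = (-8.7802, -0.6957) + 1.3 * (-0.8192, -0.5736) = (-8.7802 + -1.0649, -0.6957 + -0.7456) = (-9.8451, -1.4413)
End effector: (-9.8451, -1.4413)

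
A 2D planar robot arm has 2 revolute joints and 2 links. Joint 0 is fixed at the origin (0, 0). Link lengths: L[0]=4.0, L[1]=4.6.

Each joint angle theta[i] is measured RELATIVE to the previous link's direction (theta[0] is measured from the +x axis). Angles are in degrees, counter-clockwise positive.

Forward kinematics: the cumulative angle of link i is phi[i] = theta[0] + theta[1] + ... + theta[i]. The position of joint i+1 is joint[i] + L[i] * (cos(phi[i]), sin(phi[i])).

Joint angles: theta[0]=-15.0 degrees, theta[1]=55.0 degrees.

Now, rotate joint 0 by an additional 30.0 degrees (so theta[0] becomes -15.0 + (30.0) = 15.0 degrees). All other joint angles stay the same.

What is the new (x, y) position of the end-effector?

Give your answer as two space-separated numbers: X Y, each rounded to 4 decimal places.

Answer: 5.4370 5.3579

Derivation:
joint[0] = (0.0000, 0.0000)  (base)
link 0: phi[0] = 15 = 15 deg
  cos(15 deg) = 0.9659, sin(15 deg) = 0.2588
  joint[1] = (0.0000, 0.0000) + 4 * (0.9659, 0.2588) = (0.0000 + 3.8637, 0.0000 + 1.0353) = (3.8637, 1.0353)
link 1: phi[1] = 15 + 55 = 70 deg
  cos(70 deg) = 0.3420, sin(70 deg) = 0.9397
  joint[2] = (3.8637, 1.0353) + 4.6 * (0.3420, 0.9397) = (3.8637 + 1.5733, 1.0353 + 4.3226) = (5.4370, 5.3579)
End effector: (5.4370, 5.3579)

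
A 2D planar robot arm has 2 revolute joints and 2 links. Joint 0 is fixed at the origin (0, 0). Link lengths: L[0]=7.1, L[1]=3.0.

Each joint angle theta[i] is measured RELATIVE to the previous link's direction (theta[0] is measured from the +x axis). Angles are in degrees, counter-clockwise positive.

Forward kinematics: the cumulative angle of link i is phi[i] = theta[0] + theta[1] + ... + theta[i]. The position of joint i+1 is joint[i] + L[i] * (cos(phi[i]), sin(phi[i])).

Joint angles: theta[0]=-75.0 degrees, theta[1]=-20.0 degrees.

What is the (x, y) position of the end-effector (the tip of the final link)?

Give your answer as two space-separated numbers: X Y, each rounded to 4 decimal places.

joint[0] = (0.0000, 0.0000)  (base)
link 0: phi[0] = -75 = -75 deg
  cos(-75 deg) = 0.2588, sin(-75 deg) = -0.9659
  joint[1] = (0.0000, 0.0000) + 7.1 * (0.2588, -0.9659) = (0.0000 + 1.8376, 0.0000 + -6.8581) = (1.8376, -6.8581)
link 1: phi[1] = -75 + -20 = -95 deg
  cos(-95 deg) = -0.0872, sin(-95 deg) = -0.9962
  joint[2] = (1.8376, -6.8581) + 3 * (-0.0872, -0.9962) = (1.8376 + -0.2615, -6.8581 + -2.9886) = (1.5761, -9.8467)
End effector: (1.5761, -9.8467)

Answer: 1.5761 -9.8467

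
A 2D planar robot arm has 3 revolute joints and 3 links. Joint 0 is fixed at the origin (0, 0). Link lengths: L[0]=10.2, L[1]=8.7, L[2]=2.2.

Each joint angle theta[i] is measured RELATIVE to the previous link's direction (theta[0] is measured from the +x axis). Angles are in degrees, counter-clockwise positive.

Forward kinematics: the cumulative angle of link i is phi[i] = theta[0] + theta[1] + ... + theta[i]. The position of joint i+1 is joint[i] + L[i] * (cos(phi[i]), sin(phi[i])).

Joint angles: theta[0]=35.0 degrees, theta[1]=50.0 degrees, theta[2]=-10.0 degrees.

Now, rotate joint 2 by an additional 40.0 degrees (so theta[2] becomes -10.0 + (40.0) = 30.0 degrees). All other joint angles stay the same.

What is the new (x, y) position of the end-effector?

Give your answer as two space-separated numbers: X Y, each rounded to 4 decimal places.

joint[0] = (0.0000, 0.0000)  (base)
link 0: phi[0] = 35 = 35 deg
  cos(35 deg) = 0.8192, sin(35 deg) = 0.5736
  joint[1] = (0.0000, 0.0000) + 10.2 * (0.8192, 0.5736) = (0.0000 + 8.3554, 0.0000 + 5.8505) = (8.3554, 5.8505)
link 1: phi[1] = 35 + 50 = 85 deg
  cos(85 deg) = 0.0872, sin(85 deg) = 0.9962
  joint[2] = (8.3554, 5.8505) + 8.7 * (0.0872, 0.9962) = (8.3554 + 0.7583, 5.8505 + 8.6669) = (9.1136, 14.5174)
link 2: phi[2] = 35 + 50 + 30 = 115 deg
  cos(115 deg) = -0.4226, sin(115 deg) = 0.9063
  joint[3] = (9.1136, 14.5174) + 2.2 * (-0.4226, 0.9063) = (9.1136 + -0.9298, 14.5174 + 1.9939) = (8.1838, 16.5113)
End effector: (8.1838, 16.5113)

Answer: 8.1838 16.5113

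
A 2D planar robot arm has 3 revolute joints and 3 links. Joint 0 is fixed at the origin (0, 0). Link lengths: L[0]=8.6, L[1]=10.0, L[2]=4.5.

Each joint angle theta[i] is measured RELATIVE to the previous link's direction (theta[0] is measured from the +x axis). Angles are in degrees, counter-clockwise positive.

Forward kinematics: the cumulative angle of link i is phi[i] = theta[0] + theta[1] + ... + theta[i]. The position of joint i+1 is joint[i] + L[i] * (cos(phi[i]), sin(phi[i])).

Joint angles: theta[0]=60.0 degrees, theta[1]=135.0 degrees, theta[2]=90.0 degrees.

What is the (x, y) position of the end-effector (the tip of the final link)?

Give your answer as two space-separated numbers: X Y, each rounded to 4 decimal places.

joint[0] = (0.0000, 0.0000)  (base)
link 0: phi[0] = 60 = 60 deg
  cos(60 deg) = 0.5000, sin(60 deg) = 0.8660
  joint[1] = (0.0000, 0.0000) + 8.6 * (0.5000, 0.8660) = (0.0000 + 4.3000, 0.0000 + 7.4478) = (4.3000, 7.4478)
link 1: phi[1] = 60 + 135 = 195 deg
  cos(195 deg) = -0.9659, sin(195 deg) = -0.2588
  joint[2] = (4.3000, 7.4478) + 10 * (-0.9659, -0.2588) = (4.3000 + -9.6593, 7.4478 + -2.5882) = (-5.3593, 4.8596)
link 2: phi[2] = 60 + 135 + 90 = 285 deg
  cos(285 deg) = 0.2588, sin(285 deg) = -0.9659
  joint[3] = (-5.3593, 4.8596) + 4.5 * (0.2588, -0.9659) = (-5.3593 + 1.1647, 4.8596 + -4.3467) = (-4.1946, 0.5130)
End effector: (-4.1946, 0.5130)

Answer: -4.1946 0.5130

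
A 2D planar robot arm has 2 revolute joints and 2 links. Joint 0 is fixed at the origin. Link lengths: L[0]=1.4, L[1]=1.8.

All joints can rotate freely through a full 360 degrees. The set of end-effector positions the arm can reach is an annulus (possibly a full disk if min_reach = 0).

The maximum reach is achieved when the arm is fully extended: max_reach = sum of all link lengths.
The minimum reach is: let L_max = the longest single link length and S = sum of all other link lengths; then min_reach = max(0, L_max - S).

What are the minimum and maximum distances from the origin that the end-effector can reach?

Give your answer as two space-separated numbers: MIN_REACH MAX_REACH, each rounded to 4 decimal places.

Link lengths: [1.4, 1.8]
max_reach = 1.4 + 1.8 = 3.2
L_max = max([1.4, 1.8]) = 1.8
S (sum of others) = 3.2 - 1.8 = 1.4
min_reach = max(0, 1.8 - 1.4) = max(0, 0.4) = 0.4

Answer: 0.4000 3.2000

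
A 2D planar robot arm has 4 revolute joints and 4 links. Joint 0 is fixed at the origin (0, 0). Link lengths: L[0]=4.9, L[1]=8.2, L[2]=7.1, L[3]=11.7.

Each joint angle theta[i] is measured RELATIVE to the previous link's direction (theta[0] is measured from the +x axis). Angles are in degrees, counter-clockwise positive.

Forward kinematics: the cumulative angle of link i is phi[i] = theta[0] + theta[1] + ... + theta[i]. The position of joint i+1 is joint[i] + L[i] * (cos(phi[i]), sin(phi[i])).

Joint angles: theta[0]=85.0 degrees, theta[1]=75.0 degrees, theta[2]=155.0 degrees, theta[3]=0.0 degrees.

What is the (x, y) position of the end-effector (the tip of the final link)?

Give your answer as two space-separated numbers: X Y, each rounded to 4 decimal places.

joint[0] = (0.0000, 0.0000)  (base)
link 0: phi[0] = 85 = 85 deg
  cos(85 deg) = 0.0872, sin(85 deg) = 0.9962
  joint[1] = (0.0000, 0.0000) + 4.9 * (0.0872, 0.9962) = (0.0000 + 0.4271, 0.0000 + 4.8814) = (0.4271, 4.8814)
link 1: phi[1] = 85 + 75 = 160 deg
  cos(160 deg) = -0.9397, sin(160 deg) = 0.3420
  joint[2] = (0.4271, 4.8814) + 8.2 * (-0.9397, 0.3420) = (0.4271 + -7.7055, 4.8814 + 2.8046) = (-7.2784, 7.6859)
link 2: phi[2] = 85 + 75 + 155 = 315 deg
  cos(315 deg) = 0.7071, sin(315 deg) = -0.7071
  joint[3] = (-7.2784, 7.6859) + 7.1 * (0.7071, -0.7071) = (-7.2784 + 5.0205, 7.6859 + -5.0205) = (-2.2580, 2.6655)
link 3: phi[3] = 85 + 75 + 155 + 0 = 315 deg
  cos(315 deg) = 0.7071, sin(315 deg) = -0.7071
  joint[4] = (-2.2580, 2.6655) + 11.7 * (0.7071, -0.7071) = (-2.2580 + 8.2731, 2.6655 + -8.2731) = (6.0152, -5.6077)
End effector: (6.0152, -5.6077)

Answer: 6.0152 -5.6077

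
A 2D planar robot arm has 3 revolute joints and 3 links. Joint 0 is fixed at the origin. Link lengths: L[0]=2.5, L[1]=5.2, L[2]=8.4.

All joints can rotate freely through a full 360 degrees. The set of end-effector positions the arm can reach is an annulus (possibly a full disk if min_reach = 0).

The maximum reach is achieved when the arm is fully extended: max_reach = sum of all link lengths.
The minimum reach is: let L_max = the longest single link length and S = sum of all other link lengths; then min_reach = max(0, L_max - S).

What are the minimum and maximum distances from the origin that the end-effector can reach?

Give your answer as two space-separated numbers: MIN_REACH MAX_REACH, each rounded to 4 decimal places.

Answer: 0.7000 16.1000

Derivation:
Link lengths: [2.5, 5.2, 8.4]
max_reach = 2.5 + 5.2 + 8.4 = 16.1
L_max = max([2.5, 5.2, 8.4]) = 8.4
S (sum of others) = 16.1 - 8.4 = 7.7
min_reach = max(0, 8.4 - 7.7) = max(0, 0.7) = 0.7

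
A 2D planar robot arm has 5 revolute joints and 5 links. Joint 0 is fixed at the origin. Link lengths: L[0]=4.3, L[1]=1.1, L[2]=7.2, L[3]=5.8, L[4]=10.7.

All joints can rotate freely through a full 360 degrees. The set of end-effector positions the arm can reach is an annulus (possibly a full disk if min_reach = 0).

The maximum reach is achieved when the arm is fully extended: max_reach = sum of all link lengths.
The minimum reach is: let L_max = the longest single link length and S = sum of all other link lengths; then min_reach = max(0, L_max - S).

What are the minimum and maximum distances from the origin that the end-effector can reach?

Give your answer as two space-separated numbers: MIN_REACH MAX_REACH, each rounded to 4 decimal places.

Link lengths: [4.3, 1.1, 7.2, 5.8, 10.7]
max_reach = 4.3 + 1.1 + 7.2 + 5.8 + 10.7 = 29.1
L_max = max([4.3, 1.1, 7.2, 5.8, 10.7]) = 10.7
S (sum of others) = 29.1 - 10.7 = 18.4
min_reach = max(0, 10.7 - 18.4) = max(0, -7.7) = 0

Answer: 0.0000 29.1000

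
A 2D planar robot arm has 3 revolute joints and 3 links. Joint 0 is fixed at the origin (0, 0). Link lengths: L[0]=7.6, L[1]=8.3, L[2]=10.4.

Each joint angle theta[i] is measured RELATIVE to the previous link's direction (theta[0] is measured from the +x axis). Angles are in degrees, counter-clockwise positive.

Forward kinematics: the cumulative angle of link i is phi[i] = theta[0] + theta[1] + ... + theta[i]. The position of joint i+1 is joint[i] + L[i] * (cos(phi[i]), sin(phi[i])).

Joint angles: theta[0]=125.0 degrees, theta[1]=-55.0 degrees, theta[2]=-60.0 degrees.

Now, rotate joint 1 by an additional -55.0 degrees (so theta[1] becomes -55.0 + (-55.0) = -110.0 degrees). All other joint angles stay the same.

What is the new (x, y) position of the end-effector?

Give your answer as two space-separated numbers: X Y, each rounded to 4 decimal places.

joint[0] = (0.0000, 0.0000)  (base)
link 0: phi[0] = 125 = 125 deg
  cos(125 deg) = -0.5736, sin(125 deg) = 0.8192
  joint[1] = (0.0000, 0.0000) + 7.6 * (-0.5736, 0.8192) = (0.0000 + -4.3592, 0.0000 + 6.2256) = (-4.3592, 6.2256)
link 1: phi[1] = 125 + -110 = 15 deg
  cos(15 deg) = 0.9659, sin(15 deg) = 0.2588
  joint[2] = (-4.3592, 6.2256) + 8.3 * (0.9659, 0.2588) = (-4.3592 + 8.0172, 6.2256 + 2.1482) = (3.6580, 8.3738)
link 2: phi[2] = 125 + -110 + -60 = -45 deg
  cos(-45 deg) = 0.7071, sin(-45 deg) = -0.7071
  joint[3] = (3.6580, 8.3738) + 10.4 * (0.7071, -0.7071) = (3.6580 + 7.3539, 8.3738 + -7.3539) = (11.0119, 1.0198)
End effector: (11.0119, 1.0198)

Answer: 11.0119 1.0198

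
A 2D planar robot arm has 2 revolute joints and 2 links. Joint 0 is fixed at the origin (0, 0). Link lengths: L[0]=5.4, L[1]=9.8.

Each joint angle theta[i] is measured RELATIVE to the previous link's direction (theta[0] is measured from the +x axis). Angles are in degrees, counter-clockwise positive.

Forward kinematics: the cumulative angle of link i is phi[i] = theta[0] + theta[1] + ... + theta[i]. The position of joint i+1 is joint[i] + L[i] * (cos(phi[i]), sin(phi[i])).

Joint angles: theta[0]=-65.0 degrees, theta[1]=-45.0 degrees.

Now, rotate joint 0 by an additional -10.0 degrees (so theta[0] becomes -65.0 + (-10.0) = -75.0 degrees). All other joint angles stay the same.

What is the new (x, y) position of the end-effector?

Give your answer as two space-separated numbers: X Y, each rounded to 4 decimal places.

joint[0] = (0.0000, 0.0000)  (base)
link 0: phi[0] = -75 = -75 deg
  cos(-75 deg) = 0.2588, sin(-75 deg) = -0.9659
  joint[1] = (0.0000, 0.0000) + 5.4 * (0.2588, -0.9659) = (0.0000 + 1.3976, 0.0000 + -5.2160) = (1.3976, -5.2160)
link 1: phi[1] = -75 + -45 = -120 deg
  cos(-120 deg) = -0.5000, sin(-120 deg) = -0.8660
  joint[2] = (1.3976, -5.2160) + 9.8 * (-0.5000, -0.8660) = (1.3976 + -4.9000, -5.2160 + -8.4870) = (-3.5024, -13.7030)
End effector: (-3.5024, -13.7030)

Answer: -3.5024 -13.7030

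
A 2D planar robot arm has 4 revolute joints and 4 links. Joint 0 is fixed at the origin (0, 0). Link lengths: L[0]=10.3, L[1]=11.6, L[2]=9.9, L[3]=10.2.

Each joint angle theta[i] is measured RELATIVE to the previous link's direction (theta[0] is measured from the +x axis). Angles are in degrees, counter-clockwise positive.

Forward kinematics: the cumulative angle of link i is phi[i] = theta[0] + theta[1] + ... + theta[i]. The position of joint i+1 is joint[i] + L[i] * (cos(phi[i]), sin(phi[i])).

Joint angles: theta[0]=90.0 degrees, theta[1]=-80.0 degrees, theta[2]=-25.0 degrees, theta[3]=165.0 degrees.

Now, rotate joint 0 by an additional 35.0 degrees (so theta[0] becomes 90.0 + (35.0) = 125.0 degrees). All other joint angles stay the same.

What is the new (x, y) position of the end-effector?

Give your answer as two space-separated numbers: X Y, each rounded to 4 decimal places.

Answer: 1.4364 19.1367

Derivation:
joint[0] = (0.0000, 0.0000)  (base)
link 0: phi[0] = 125 = 125 deg
  cos(125 deg) = -0.5736, sin(125 deg) = 0.8192
  joint[1] = (0.0000, 0.0000) + 10.3 * (-0.5736, 0.8192) = (0.0000 + -5.9078, 0.0000 + 8.4373) = (-5.9078, 8.4373)
link 1: phi[1] = 125 + -80 = 45 deg
  cos(45 deg) = 0.7071, sin(45 deg) = 0.7071
  joint[2] = (-5.9078, 8.4373) + 11.6 * (0.7071, 0.7071) = (-5.9078 + 8.2024, 8.4373 + 8.2024) = (2.2946, 16.6397)
link 2: phi[2] = 125 + -80 + -25 = 20 deg
  cos(20 deg) = 0.9397, sin(20 deg) = 0.3420
  joint[3] = (2.2946, 16.6397) + 9.9 * (0.9397, 0.3420) = (2.2946 + 9.3030, 16.6397 + 3.3860) = (11.5976, 20.0257)
link 3: phi[3] = 125 + -80 + -25 + 165 = 185 deg
  cos(185 deg) = -0.9962, sin(185 deg) = -0.0872
  joint[4] = (11.5976, 20.0257) + 10.2 * (-0.9962, -0.0872) = (11.5976 + -10.1612, 20.0257 + -0.8890) = (1.4364, 19.1367)
End effector: (1.4364, 19.1367)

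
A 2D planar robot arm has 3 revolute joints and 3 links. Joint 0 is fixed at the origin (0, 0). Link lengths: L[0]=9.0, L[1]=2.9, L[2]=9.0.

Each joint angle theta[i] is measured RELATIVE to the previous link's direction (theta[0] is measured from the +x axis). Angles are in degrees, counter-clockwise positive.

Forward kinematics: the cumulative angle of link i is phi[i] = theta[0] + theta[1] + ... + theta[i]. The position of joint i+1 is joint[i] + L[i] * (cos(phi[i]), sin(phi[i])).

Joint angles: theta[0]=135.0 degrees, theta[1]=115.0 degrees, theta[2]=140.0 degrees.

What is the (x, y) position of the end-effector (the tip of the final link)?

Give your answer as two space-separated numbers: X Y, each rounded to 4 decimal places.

Answer: 0.4384 8.1389

Derivation:
joint[0] = (0.0000, 0.0000)  (base)
link 0: phi[0] = 135 = 135 deg
  cos(135 deg) = -0.7071, sin(135 deg) = 0.7071
  joint[1] = (0.0000, 0.0000) + 9 * (-0.7071, 0.7071) = (0.0000 + -6.3640, 0.0000 + 6.3640) = (-6.3640, 6.3640)
link 1: phi[1] = 135 + 115 = 250 deg
  cos(250 deg) = -0.3420, sin(250 deg) = -0.9397
  joint[2] = (-6.3640, 6.3640) + 2.9 * (-0.3420, -0.9397) = (-6.3640 + -0.9919, 6.3640 + -2.7251) = (-7.3558, 3.6389)
link 2: phi[2] = 135 + 115 + 140 = 390 deg
  cos(390 deg) = 0.8660, sin(390 deg) = 0.5000
  joint[3] = (-7.3558, 3.6389) + 9 * (0.8660, 0.5000) = (-7.3558 + 7.7942, 3.6389 + 4.5000) = (0.4384, 8.1389)
End effector: (0.4384, 8.1389)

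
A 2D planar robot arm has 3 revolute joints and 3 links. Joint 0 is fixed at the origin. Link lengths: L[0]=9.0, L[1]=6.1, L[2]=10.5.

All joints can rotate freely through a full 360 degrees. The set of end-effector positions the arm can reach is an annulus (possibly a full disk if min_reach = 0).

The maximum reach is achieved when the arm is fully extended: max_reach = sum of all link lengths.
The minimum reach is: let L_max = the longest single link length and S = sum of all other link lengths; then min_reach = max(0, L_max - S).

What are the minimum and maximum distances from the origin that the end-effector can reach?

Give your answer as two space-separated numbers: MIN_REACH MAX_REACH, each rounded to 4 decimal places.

Link lengths: [9.0, 6.1, 10.5]
max_reach = 9 + 6.1 + 10.5 = 25.6
L_max = max([9.0, 6.1, 10.5]) = 10.5
S (sum of others) = 25.6 - 10.5 = 15.1
min_reach = max(0, 10.5 - 15.1) = max(0, -4.6) = 0

Answer: 0.0000 25.6000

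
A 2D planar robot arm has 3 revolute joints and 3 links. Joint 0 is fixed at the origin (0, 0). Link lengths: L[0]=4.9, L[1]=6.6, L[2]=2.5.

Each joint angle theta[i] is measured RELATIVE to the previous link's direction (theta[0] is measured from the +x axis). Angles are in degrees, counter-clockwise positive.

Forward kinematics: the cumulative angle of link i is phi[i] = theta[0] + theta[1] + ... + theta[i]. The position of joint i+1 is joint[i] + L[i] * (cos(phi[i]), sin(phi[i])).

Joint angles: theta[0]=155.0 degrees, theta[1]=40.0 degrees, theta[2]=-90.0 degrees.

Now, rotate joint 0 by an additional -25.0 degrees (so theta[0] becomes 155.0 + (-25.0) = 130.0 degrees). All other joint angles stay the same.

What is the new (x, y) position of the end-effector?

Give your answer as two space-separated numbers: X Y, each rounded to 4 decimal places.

Answer: -9.2153 7.3617

Derivation:
joint[0] = (0.0000, 0.0000)  (base)
link 0: phi[0] = 130 = 130 deg
  cos(130 deg) = -0.6428, sin(130 deg) = 0.7660
  joint[1] = (0.0000, 0.0000) + 4.9 * (-0.6428, 0.7660) = (0.0000 + -3.1497, 0.0000 + 3.7536) = (-3.1497, 3.7536)
link 1: phi[1] = 130 + 40 = 170 deg
  cos(170 deg) = -0.9848, sin(170 deg) = 0.1736
  joint[2] = (-3.1497, 3.7536) + 6.6 * (-0.9848, 0.1736) = (-3.1497 + -6.4997, 3.7536 + 1.1461) = (-9.6494, 4.8997)
link 2: phi[2] = 130 + 40 + -90 = 80 deg
  cos(80 deg) = 0.1736, sin(80 deg) = 0.9848
  joint[3] = (-9.6494, 4.8997) + 2.5 * (0.1736, 0.9848) = (-9.6494 + 0.4341, 4.8997 + 2.4620) = (-9.2153, 7.3617)
End effector: (-9.2153, 7.3617)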